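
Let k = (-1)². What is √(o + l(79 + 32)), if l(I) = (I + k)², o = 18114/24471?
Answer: √834684977022/8157 ≈ 112.00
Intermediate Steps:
k = 1
o = 6038/8157 (o = 18114*(1/24471) = 6038/8157 ≈ 0.74022)
l(I) = (1 + I)² (l(I) = (I + 1)² = (1 + I)²)
√(o + l(79 + 32)) = √(6038/8157 + (1 + (79 + 32))²) = √(6038/8157 + (1 + 111)²) = √(6038/8157 + 112²) = √(6038/8157 + 12544) = √(102327446/8157) = √834684977022/8157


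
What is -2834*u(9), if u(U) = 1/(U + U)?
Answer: -1417/9 ≈ -157.44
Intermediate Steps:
u(U) = 1/(2*U)
-2834*u(9) = -1417/9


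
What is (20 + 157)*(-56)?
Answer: -9912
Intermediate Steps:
(20 + 157)*(-56) = 177*(-56) = -9912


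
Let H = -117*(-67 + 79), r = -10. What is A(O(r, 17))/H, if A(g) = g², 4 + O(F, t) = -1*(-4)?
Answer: 0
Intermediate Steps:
O(F, t) = 0 (O(F, t) = -4 - 1*(-4) = -4 + 4 = 0)
H = -1404 (H = -117*12 = -1404)
A(O(r, 17))/H = 0²/(-1404) = 0*(-1/1404) = 0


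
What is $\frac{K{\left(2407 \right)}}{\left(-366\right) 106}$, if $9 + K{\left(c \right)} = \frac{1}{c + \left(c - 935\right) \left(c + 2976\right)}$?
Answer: $\frac{35667823}{153752097834} \approx 0.00023198$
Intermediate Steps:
$K{\left(c \right)} = -9 + \frac{1}{c + \left(-935 + c\right) \left(2976 + c\right)}$ ($K{\left(c \right)} = -9 + \frac{1}{c + \left(c - 935\right) \left(c + 2976\right)} = -9 + \frac{1}{c + \left(-935 + c\right) \left(2976 + c\right)}$)
$\frac{K{\left(2407 \right)}}{\left(-366\right) 106} = \frac{\frac{1}{-2782560 + 2407^{2} + 2042 \cdot 2407} \left(25043041 - 44235846 - 9 \cdot 2407^{2}\right)}{\left(-366\right) 106} = \frac{\frac{1}{-2782560 + 5793649 + 4915094} \left(25043041 - 44235846 - 52142841\right)}{-38796} = \frac{25043041 - 44235846 - 52142841}{7926183} \left(- \frac{1}{38796}\right) = \frac{1}{7926183} \left(-71335646\right) \left(- \frac{1}{38796}\right) = \left(- \frac{71335646}{7926183}\right) \left(- \frac{1}{38796}\right) = \frac{35667823}{153752097834}$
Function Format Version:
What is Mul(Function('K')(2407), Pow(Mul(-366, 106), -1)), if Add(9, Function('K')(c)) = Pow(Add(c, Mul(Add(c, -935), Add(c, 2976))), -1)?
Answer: Rational(35667823, 153752097834) ≈ 0.00023198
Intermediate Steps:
Function('K')(c) = Add(-9, Pow(Add(c, Mul(Add(-935, c), Add(2976, c))), -1)) (Function('K')(c) = Add(-9, Pow(Add(c, Mul(Add(c, -935), Add(c, 2976))), -1)) = Add(-9, Pow(Add(c, Mul(Add(-935, c), Add(2976, c))), -1)))
Mul(Function('K')(2407), Pow(Mul(-366, 106), -1)) = Mul(Mul(Pow(Add(-2782560, Pow(2407, 2), Mul(2042, 2407)), -1), Add(25043041, Mul(-18378, 2407), Mul(-9, Pow(2407, 2)))), Pow(Mul(-366, 106), -1)) = Mul(Mul(Pow(Add(-2782560, 5793649, 4915094), -1), Add(25043041, -44235846, Mul(-9, 5793649))), Pow(-38796, -1)) = Mul(Mul(Pow(7926183, -1), Add(25043041, -44235846, -52142841)), Rational(-1, 38796)) = Mul(Mul(Rational(1, 7926183), -71335646), Rational(-1, 38796)) = Mul(Rational(-71335646, 7926183), Rational(-1, 38796)) = Rational(35667823, 153752097834)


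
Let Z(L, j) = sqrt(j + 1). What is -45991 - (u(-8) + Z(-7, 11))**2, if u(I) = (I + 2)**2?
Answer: -47299 - 144*sqrt(3) ≈ -47548.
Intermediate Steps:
Z(L, j) = sqrt(1 + j)
u(I) = (2 + I)**2
-45991 - (u(-8) + Z(-7, 11))**2 = -45991 - ((2 - 8)**2 + sqrt(1 + 11))**2 = -45991 - ((-6)**2 + sqrt(12))**2 = -45991 - (36 + 2*sqrt(3))**2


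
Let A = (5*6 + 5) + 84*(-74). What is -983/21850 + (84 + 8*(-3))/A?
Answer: -7386923/135054850 ≈ -0.054696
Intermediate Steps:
A = -6181 (A = (30 + 5) - 6216 = 35 - 6216 = -6181)
-983/21850 + (84 + 8*(-3))/A = -983/21850 + (84 + 8*(-3))/(-6181) = -983*1/21850 + (84 - 24)*(-1/6181) = -983/21850 + 60*(-1/6181) = -983/21850 - 60/6181 = -7386923/135054850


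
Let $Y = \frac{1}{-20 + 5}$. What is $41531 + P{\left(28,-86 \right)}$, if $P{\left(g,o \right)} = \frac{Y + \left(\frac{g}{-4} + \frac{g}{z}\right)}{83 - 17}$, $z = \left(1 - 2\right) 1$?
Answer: $\frac{20557582}{495} \approx 41530.0$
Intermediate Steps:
$z = -1$ ($z = \left(-1\right) 1 = -1$)
$Y = - \frac{1}{15}$ ($Y = \frac{1}{-15} = - \frac{1}{15} \approx -0.066667$)
$P{\left(g,o \right)} = - \frac{1}{990} - \frac{5 g}{264}$ ($P{\left(g,o \right)} = \frac{- \frac{1}{15} + \left(\frac{g}{-4} + \frac{g}{-1}\right)}{83 - 17} = \frac{- \frac{1}{15} + \left(g \left(- \frac{1}{4}\right) + g \left(-1\right)\right)}{66} = \left(- \frac{1}{15} - \frac{5 g}{4}\right) \frac{1}{66} = - \frac{1}{990} - \frac{5 g}{264}$)
$41531 + P{\left(28,-86 \right)} = 41531 - \frac{263}{495} = \frac{20557582}{495}$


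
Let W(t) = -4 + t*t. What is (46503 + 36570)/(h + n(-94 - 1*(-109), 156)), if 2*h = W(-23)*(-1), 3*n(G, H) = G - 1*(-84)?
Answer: -55382/153 ≈ -361.97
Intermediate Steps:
n(G, H) = 28 + G/3 (n(G, H) = (G - 1*(-84))/3 = (G + 84)/3 = (84 + G)/3 = 28 + G/3)
W(t) = -4 + t²
h = -525/2 (h = ((-4 + (-23)²)*(-1))/2 = ((-4 + 529)*(-1))/2 = (525*(-1))/2 = (½)*(-525) = -525/2 ≈ -262.50)
(46503 + 36570)/(h + n(-94 - 1*(-109), 156)) = (46503 + 36570)/(-525/2 + (28 + (-94 - 1*(-109))/3)) = 83073/(-525/2 + (28 + (-94 + 109)/3)) = 83073/(-525/2 + (28 + (⅓)*15)) = 83073/(-525/2 + (28 + 5)) = 83073/(-525/2 + 33) = 83073/(-459/2) = 83073*(-2/459) = -55382/153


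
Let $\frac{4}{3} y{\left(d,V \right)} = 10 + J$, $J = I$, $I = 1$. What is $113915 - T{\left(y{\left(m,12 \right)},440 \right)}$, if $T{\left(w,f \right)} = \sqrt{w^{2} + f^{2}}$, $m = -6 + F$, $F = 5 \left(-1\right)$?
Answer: $113915 - \frac{11 \sqrt{25609}}{4} \approx 1.1347 \cdot 10^{5}$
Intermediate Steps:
$J = 1$
$F = -5$
$m = -11$ ($m = -6 - 5 = -11$)
$y{\left(d,V \right)} = \frac{33}{4}$ ($y{\left(d,V \right)} = \frac{3 \left(10 + 1\right)}{4} = \frac{3}{4} \cdot 11 = \frac{33}{4}$)
$T{\left(w,f \right)} = \sqrt{f^{2} + w^{2}}$
$113915 - T{\left(y{\left(m,12 \right)},440 \right)} = 113915 - \sqrt{440^{2} + \left(\frac{33}{4}\right)^{2}} = 113915 - \sqrt{193600 + \frac{1089}{16}} = 113915 - \sqrt{\frac{3098689}{16}} = 113915 - \frac{11 \sqrt{25609}}{4}$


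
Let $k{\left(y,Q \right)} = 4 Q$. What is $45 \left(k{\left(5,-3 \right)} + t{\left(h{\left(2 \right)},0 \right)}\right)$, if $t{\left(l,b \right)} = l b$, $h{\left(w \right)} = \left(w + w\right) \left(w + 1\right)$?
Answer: $-540$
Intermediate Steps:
$h{\left(w \right)} = 2 w \left(1 + w\right)$
$t{\left(l,b \right)} = b l$
$45 \left(k{\left(5,-3 \right)} + t{\left(h{\left(2 \right)},0 \right)}\right) = 45 \left(4 \left(-3\right) + 0 \cdot 2 \cdot 2 \left(1 + 2\right)\right) = 45 \left(-12 + 0 \cdot 2 \cdot 2 \cdot 3\right) = 45 \left(-12 + 0 \cdot 12\right) = 45 \left(-12 + 0\right) = 45 \left(-12\right) = -540$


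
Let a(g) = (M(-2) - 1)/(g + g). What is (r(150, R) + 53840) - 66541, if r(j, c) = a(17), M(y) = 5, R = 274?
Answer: -215915/17 ≈ -12701.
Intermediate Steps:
a(g) = 2/g (a(g) = (5 - 1)/(g + g) = 4/((2*g)) = 4*(1/(2*g)) = 2/g)
r(j, c) = 2/17
(r(150, R) + 53840) - 66541 = (2/17 + 53840) - 66541 = 915282/17 - 66541 = -215915/17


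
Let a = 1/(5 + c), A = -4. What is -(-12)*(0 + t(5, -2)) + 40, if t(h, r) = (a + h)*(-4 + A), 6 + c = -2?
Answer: -408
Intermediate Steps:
c = -8 (c = -6 - 2 = -8)
a = -⅓ (a = 1/(5 - 8) = 1/(-3) = -⅓ ≈ -0.33333)
t(h, r) = 8/3 - 8*h (t(h, r) = (-⅓ + h)*(-4 - 4) = (-⅓ + h)*(-8) = 8/3 - 8*h)
-(-12)*(0 + t(5, -2)) + 40 = -(-12)*(0 + (8/3 - 8*5)) + 40 = -(-12)*(0 + (8/3 - 40)) + 40 = -(-12)*(0 - 112/3) + 40 = -(-12)*(-112)/3 + 40 = -6*224/3 + 40 = -448 + 40 = -408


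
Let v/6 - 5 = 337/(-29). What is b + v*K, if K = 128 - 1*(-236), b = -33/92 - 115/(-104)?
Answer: -1002980753/69368 ≈ -14459.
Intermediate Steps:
v = -1152/29 (v = 30 + 6*(337/(-29)) = 30 + 6*(337*(-1/29)) = 30 + 6*(-337/29) = 30 - 2022/29 = -1152/29 ≈ -39.724)
b = 1787/2392 (b = -33*1/92 - 115*(-1/104) = -33/92 + 115/104 = 1787/2392 ≈ 0.74707)
K = 364 (K = 128 + 236 = 364)
b + v*K = 1787/2392 - 1152/29*364 = 1787/2392 - 419328/29 = -1002980753/69368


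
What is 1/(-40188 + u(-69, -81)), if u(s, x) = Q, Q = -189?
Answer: -1/40377 ≈ -2.4767e-5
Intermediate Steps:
u(s, x) = -189
1/(-40188 + u(-69, -81)) = 1/(-40188 - 189) = 1/(-40377) = -1/40377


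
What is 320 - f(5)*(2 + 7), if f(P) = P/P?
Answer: 311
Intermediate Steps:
f(P) = 1
320 - f(5)*(2 + 7) = 320 - (2 + 7) = 320 - 9 = 311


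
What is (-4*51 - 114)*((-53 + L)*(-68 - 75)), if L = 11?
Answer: -1909908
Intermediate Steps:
(-4*51 - 114)*((-53 + L)*(-68 - 75)) = (-4*51 - 114)*((-53 + 11)*(-68 - 75)) = (-204 - 114)*(-42*(-143)) = -318*6006 = -1909908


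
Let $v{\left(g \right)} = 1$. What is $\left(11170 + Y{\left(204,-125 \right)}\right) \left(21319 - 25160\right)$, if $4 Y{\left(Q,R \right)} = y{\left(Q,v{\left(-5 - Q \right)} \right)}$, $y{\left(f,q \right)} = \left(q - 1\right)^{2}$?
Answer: $-42903970$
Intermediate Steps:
$y{\left(f,q \right)} = \left(-1 + q\right)^{2}$
$Y{\left(Q,R \right)} = 0$ ($Y{\left(Q,R \right)} = \frac{\left(-1 + 1\right)^{2}}{4} = \frac{0^{2}}{4} = \frac{1}{4} \cdot 0 = 0$)
$\left(11170 + Y{\left(204,-125 \right)}\right) \left(21319 - 25160\right) = \left(11170 + 0\right) \left(21319 - 25160\right) = 11170 \left(-3841\right) = -42903970$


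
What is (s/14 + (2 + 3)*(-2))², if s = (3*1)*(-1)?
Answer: 20449/196 ≈ 104.33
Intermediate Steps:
s = -3 (s = 3*(-1) = -3)
(s/14 + (2 + 3)*(-2))² = (-3/14 + (2 + 3)*(-2))² = (-3*1/14 + 5*(-2))² = (-3/14 - 10)² = (-143/14)² = 20449/196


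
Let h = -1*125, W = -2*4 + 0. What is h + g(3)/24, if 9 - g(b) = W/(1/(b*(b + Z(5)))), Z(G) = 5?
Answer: -933/8 ≈ -116.63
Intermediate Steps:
W = -8 (W = -8 + 0 = -8)
h = -125
g(b) = 9 + 8*b*(5 + b) (g(b) = 9 - (-8)/(1/(b*(b + 5))) = 9 - (-8)/(1/(b*(5 + b))) = 9 - (-8)*b*(5 + b) = 9 + 8*b*(5 + b))
h + g(3)/24 = -125 + (9 + 8*3² + 40*3)/24 = -125 + (9 + 8*9 + 120)/24 = -125 + (9 + 72 + 120)/24 = -125 + (1/24)*201 = -125 + 67/8 = -933/8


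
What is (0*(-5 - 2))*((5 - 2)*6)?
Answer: 0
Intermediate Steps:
(0*(-5 - 2))*((5 - 2)*6) = (0*(-7))*(3*6) = 0*18 = 0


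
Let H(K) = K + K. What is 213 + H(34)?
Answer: 281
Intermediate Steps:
H(K) = 2*K
213 + H(34) = 213 + 2*34 = 213 + 68 = 281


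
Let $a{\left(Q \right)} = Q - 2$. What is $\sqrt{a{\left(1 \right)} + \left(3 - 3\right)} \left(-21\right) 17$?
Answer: $- 357 i \approx - 357.0 i$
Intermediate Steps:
$a{\left(Q \right)} = -2 + Q$
$\sqrt{a{\left(1 \right)} + \left(3 - 3\right)} \left(-21\right) 17 = \sqrt{\left(-2 + 1\right) + \left(3 - 3\right)} \left(-21\right) 17 = \sqrt{-1 + 0} \left(-21\right) 17 = \sqrt{-1} \left(-21\right) 17 = i \left(-21\right) 17 = - 21 i 17 = - 357 i$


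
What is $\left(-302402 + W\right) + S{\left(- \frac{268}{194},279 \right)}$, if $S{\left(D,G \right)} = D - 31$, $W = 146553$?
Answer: $- \frac{15120494}{97} \approx -1.5588 \cdot 10^{5}$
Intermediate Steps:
$S{\left(D,G \right)} = -31 + D$
$\left(-302402 + W\right) + S{\left(- \frac{268}{194},279 \right)} = \left(-302402 + 146553\right) - \left(31 + \frac{268}{194}\right) = -155849 - \frac{3141}{97} = - \frac{15120494}{97}$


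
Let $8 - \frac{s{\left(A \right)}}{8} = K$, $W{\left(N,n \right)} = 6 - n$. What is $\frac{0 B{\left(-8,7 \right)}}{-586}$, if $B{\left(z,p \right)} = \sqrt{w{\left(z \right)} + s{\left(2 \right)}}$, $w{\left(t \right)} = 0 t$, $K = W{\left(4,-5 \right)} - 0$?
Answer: $0$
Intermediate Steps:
$K = 11$ ($K = \left(6 - -5\right) - 0 = \left(6 + 5\right) + 0 = 11 + 0 = 11$)
$s{\left(A \right)} = -24$ ($s{\left(A \right)} = 64 - 88 = -24$)
$w{\left(t \right)} = 0$
$B{\left(z,p \right)} = 2 i \sqrt{6}$ ($B{\left(z,p \right)} = \sqrt{0 - 24} = \sqrt{-24} = 2 i \sqrt{6}$)
$\frac{0 B{\left(-8,7 \right)}}{-586} = \frac{0 \cdot 2 i \sqrt{6}}{-586} = 0 \left(- \frac{1}{586}\right) = 0$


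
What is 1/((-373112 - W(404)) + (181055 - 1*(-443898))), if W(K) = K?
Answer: 1/251437 ≈ 3.9771e-6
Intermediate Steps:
1/((-373112 - W(404)) + (181055 - 1*(-443898))) = 1/((-373112 - 1*404) + (181055 - 1*(-443898))) = 1/((-373112 - 404) + (181055 + 443898)) = 1/(-373516 + 624953) = 1/251437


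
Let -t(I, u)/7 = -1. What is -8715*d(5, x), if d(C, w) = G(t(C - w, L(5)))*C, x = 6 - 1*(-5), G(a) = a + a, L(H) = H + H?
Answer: -610050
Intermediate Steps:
L(H) = 2*H
t(I, u) = 7 (t(I, u) = -7*(-1) = 7)
G(a) = 2*a
x = 11 (x = 6 + 5 = 11)
d(C, w) = 14*C (d(C, w) = (2*7)*C = 14*C)
-8715*d(5, x) = -122010*5 = -8715*70 = -610050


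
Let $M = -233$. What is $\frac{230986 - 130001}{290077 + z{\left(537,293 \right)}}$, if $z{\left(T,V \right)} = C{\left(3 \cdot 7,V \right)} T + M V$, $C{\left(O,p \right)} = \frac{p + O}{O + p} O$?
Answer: $\frac{20197}{46617} \approx 0.43325$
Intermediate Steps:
$C{\left(O,p \right)} = O$ ($C{\left(O,p \right)} = \frac{O + p}{O + p} O = 1 O = O$)
$z{\left(T,V \right)} = - 233 V + 21 T$ ($z{\left(T,V \right)} = 3 \cdot 7 T - 233 V = 21 T - 233 V = - 233 V + 21 T$)
$\frac{230986 - 130001}{290077 + z{\left(537,293 \right)}} = \frac{230986 - 130001}{290077 + \left(\left(-233\right) 293 + 21 \cdot 537\right)} = \frac{100985}{290077 + \left(-68269 + 11277\right)} = \frac{100985}{290077 - 56992} = \frac{100985}{233085} = 100985 \cdot \frac{1}{233085} = \frac{20197}{46617}$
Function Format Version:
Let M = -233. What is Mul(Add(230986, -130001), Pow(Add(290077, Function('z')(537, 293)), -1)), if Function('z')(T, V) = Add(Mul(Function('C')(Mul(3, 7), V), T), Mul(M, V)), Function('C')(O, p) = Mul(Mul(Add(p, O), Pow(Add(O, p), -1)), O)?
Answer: Rational(20197, 46617) ≈ 0.43325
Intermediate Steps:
Function('C')(O, p) = O (Function('C')(O, p) = Mul(Mul(Add(O, p), Pow(Add(O, p), -1)), O) = Mul(1, O) = O)
Function('z')(T, V) = Add(Mul(-233, V), Mul(21, T)) (Function('z')(T, V) = Add(Mul(Mul(3, 7), T), Mul(-233, V)) = Add(Mul(21, T), Mul(-233, V)) = Add(Mul(-233, V), Mul(21, T)))
Mul(Add(230986, -130001), Pow(Add(290077, Function('z')(537, 293)), -1)) = Mul(Add(230986, -130001), Pow(Add(290077, Add(Mul(-233, 293), Mul(21, 537))), -1)) = Mul(100985, Pow(Add(290077, Add(-68269, 11277)), -1)) = Mul(100985, Pow(Add(290077, -56992), -1)) = Mul(100985, Pow(233085, -1)) = Mul(100985, Rational(1, 233085)) = Rational(20197, 46617)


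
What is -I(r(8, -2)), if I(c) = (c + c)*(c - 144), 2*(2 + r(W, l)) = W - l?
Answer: 846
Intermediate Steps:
r(W, l) = -2 + W/2 - l/2 (r(W, l) = -2 + (W - l)/2 = -2 + (W/2 - l/2) = -2 + W/2 - l/2)
I(c) = 2*c*(-144 + c) (I(c) = (2*c)*(-144 + c) = 2*c*(-144 + c))
-I(r(8, -2)) = -2*(-2 + (½)*8 - ½*(-2))*(-144 + (-2 + (½)*8 - ½*(-2))) = -2*(-2 + 4 + 1)*(-144 + (-2 + 4 + 1)) = -2*3*(-144 + 3) = -2*3*(-141) = -1*(-846) = 846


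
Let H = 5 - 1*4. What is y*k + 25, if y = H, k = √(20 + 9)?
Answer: 25 + √29 ≈ 30.385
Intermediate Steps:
H = 1 (H = 5 - 4 = 1)
k = √29 ≈ 5.3852
y = 1
y*k + 25 = 1*√29 + 25 = √29 + 25 = 25 + √29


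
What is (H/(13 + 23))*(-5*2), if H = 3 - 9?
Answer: 5/3 ≈ 1.6667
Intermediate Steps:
H = -6
(H/(13 + 23))*(-5*2) = (-6/(13 + 23))*(-5*2) = (-6/36)*(-10) = ((1/36)*(-6))*(-10) = -1/6*(-10) = 5/3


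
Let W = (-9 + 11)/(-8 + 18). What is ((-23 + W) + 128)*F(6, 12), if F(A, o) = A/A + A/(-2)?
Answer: -1052/5 ≈ -210.40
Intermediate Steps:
F(A, o) = 1 - A/2 (F(A, o) = 1 + A*(-1/2) = 1 - A/2)
W = 1/5 (W = 2/10 = 2*(1/10) = 1/5 ≈ 0.20000)
((-23 + W) + 128)*F(6, 12) = ((-23 + 1/5) + 128)*(1 - 1/2*6) = (-114/5 + 128)*(1 - 3) = (526/5)*(-2) = -1052/5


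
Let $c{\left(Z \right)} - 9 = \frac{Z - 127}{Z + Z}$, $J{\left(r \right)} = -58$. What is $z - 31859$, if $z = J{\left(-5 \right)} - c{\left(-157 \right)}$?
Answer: $- \frac{5012524}{157} \approx -31927.0$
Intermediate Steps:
$c{\left(Z \right)} = 9 + \frac{-127 + Z}{2 Z}$ ($c{\left(Z \right)} = 9 + \frac{Z - 127}{Z + Z} = 9 + \frac{-127 + Z}{2 Z}$)
$z = - \frac{10661}{157}$ ($z = -58 - \frac{-127 + 19 \left(-157\right)}{2 \left(-157\right)} = -58 - \frac{1}{2} \left(- \frac{1}{157}\right) \left(-127 - 2983\right) = -58 - \frac{1}{2} \left(- \frac{1}{157}\right) \left(-3110\right) = -58 - \frac{1555}{157} = - \frac{10661}{157} \approx -67.904$)
$z - 31859 = - \frac{10661}{157} - 31859 = - \frac{5012524}{157}$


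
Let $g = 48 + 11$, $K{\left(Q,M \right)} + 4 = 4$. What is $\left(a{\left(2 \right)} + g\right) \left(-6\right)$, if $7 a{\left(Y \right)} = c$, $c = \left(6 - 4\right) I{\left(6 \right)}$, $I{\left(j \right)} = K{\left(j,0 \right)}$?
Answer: $-354$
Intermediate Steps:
$K{\left(Q,M \right)} = 0$ ($K{\left(Q,M \right)} = -4 + 4 = 0$)
$I{\left(j \right)} = 0$
$g = 59$
$c = 0$ ($c = \left(6 - 4\right) 0 = 2 \cdot 0 = 0$)
$a{\left(Y \right)} = 0$ ($a{\left(Y \right)} = \frac{1}{7} \cdot 0 = 0$)
$\left(a{\left(2 \right)} + g\right) \left(-6\right) = \left(0 + 59\right) \left(-6\right) = 59 \left(-6\right) = -354$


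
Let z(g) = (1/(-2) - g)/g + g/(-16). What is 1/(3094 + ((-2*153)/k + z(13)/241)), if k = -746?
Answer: 18697744/57858345915 ≈ 0.00032316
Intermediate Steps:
z(g) = -g/16 + (-½ - g)/g (z(g) = (-½ - g)/g + g*(-1/16) = (-½ - g)/g - g/16 = -g/16 + (-½ - g)/g)
1/(3094 + ((-2*153)/k + z(13)/241)) = 1/(3094 + (-2*153/(-746) + ((1/16)*(-8 - 1*13*(16 + 13))/13)/241)) = 1/(3094 + (-306*(-1/746) + ((1/16)*(1/13)*(-8 - 1*13*29))*(1/241))) = 1/(3094 + (153/373 + ((1/16)*(1/13)*(-8 - 377))*(1/241))) = 1/(3094 + (153/373 + ((1/16)*(1/13)*(-385))*(1/241))) = 1/(3094 + (153/373 - 385/208*1/241)) = 1/(3094 + (153/373 - 385/50128)) = 1/(3094 + 7525979/18697744) = 1/(57858345915/18697744) = 18697744/57858345915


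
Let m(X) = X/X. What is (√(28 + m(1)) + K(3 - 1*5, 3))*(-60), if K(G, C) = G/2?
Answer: 60 - 60*√29 ≈ -263.11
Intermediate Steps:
K(G, C) = G/2 (K(G, C) = G*(½) = G/2)
m(X) = 1
(√(28 + m(1)) + K(3 - 1*5, 3))*(-60) = (√(28 + 1) + (3 - 1*5)/2)*(-60) = (√29 + (3 - 5)/2)*(-60) = (√29 + (½)*(-2))*(-60) = (√29 - 1)*(-60) = (-1 + √29)*(-60) = 60 - 60*√29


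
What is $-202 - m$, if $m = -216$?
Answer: $14$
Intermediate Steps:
$-202 - m = -202 - -216 = -202 + 216 = 14$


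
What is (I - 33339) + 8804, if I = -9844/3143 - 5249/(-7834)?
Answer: -604167818459/24622262 ≈ -24537.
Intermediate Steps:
I = -60620289/24622262 (I = -9844*1/3143 - 5249*(-1/7834) = -9844/3143 + 5249/7834 = -60620289/24622262 ≈ -2.4620)
(I - 33339) + 8804 = (-60620289/24622262 - 33339) + 8804 = -820942213107/24622262 + 8804 = -604167818459/24622262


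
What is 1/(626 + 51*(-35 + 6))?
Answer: -1/853 ≈ -0.0011723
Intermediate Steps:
1/(626 + 51*(-35 + 6)) = 1/(626 + 51*(-29)) = 1/(626 - 1479) = 1/(-853) = -1/853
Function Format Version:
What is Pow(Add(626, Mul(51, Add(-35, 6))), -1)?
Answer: Rational(-1, 853) ≈ -0.0011723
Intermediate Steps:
Pow(Add(626, Mul(51, Add(-35, 6))), -1) = Pow(Add(626, Mul(51, -29)), -1) = Pow(Add(626, -1479), -1) = Pow(-853, -1) = Rational(-1, 853)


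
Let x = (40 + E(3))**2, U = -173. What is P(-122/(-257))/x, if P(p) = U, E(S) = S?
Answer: -173/1849 ≈ -0.093564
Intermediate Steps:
P(p) = -173
x = 1849 (x = (40 + 3)**2 = 43**2 = 1849)
P(-122/(-257))/x = -173/1849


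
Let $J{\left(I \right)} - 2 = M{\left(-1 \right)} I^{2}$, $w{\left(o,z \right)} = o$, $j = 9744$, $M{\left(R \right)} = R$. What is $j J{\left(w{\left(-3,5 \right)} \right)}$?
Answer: $-68208$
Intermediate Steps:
$J{\left(I \right)} = 2 - I^{2}$
$j J{\left(w{\left(-3,5 \right)} \right)} = 9744 \left(2 - \left(-3\right)^{2}\right) = 9744 \left(2 - 9\right) = 9744 \left(-7\right) = -68208$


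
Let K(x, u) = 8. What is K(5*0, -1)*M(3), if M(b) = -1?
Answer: -8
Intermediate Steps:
K(5*0, -1)*M(3) = 8*(-1) = -8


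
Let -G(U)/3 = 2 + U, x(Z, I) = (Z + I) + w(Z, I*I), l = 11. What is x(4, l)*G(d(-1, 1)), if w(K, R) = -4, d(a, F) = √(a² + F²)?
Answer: -66 - 33*√2 ≈ -112.67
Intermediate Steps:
d(a, F) = √(F² + a²)
x(Z, I) = -4 + I + Z (x(Z, I) = (Z + I) - 4 = (I + Z) - 4 = -4 + I + Z)
G(U) = -6 - 3*U (G(U) = -3*(2 + U) = -6 - 3*U)
x(4, l)*G(d(-1, 1)) = (-4 + 11 + 4)*(-6 - 3*√(1² + (-1)²)) = 11*(-6 - 3*√(1 + 1)) = 11*(-6 - 3*√2) = -66 - 33*√2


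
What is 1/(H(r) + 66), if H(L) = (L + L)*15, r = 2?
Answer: 1/126 ≈ 0.0079365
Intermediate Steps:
H(L) = 30*L (H(L) = (2*L)*15 = 30*L)
1/(H(r) + 66) = 1/(30*2 + 66) = 1/(60 + 66) = 1/126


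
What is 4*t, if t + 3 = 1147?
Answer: 4576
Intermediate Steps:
t = 1144 (t = -3 + 1147 = 1144)
4*t = 4*1144 = 4576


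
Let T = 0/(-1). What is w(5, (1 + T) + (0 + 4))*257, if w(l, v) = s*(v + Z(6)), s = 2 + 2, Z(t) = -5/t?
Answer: 12850/3 ≈ 4283.3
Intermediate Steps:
T = 0 (T = 0*(-1) = 0)
s = 4
w(l, v) = -10/3 + 4*v (w(l, v) = 4*(v - 5/6) = 4*(v - 5*⅙) = 4*(v - ⅚) = 4*(-⅚ + v) = -10/3 + 4*v)
w(5, (1 + T) + (0 + 4))*257 = (-10/3 + 4*((1 + 0) + (0 + 4)))*257 = (-10/3 + 4*(1 + 4))*257 = (-10/3 + 4*5)*257 = (-10/3 + 20)*257 = (50/3)*257 = 12850/3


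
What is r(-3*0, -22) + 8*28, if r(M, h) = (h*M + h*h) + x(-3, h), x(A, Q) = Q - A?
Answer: 689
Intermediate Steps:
r(M, h) = 3 + h + h² + M*h (r(M, h) = (h*M + h*h) + (h - 1*(-3)) = (M*h + h²) + (h + 3) = (h² + M*h) + (3 + h) = 3 + h + h² + M*h)
r(-3*0, -22) + 8*28 = (3 - 22 + (-22)² - 3*0*(-22)) + 8*28 = (3 - 22 + 484 + 0*(-22)) + 224 = (3 - 22 + 484 + 0) + 224 = 465 + 224 = 689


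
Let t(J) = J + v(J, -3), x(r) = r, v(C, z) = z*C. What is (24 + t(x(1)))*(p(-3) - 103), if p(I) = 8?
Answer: -2090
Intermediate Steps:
v(C, z) = C*z
t(J) = -2*J (t(J) = J + J*(-3) = J - 3*J = -2*J)
(24 + t(x(1)))*(p(-3) - 103) = (24 - 2*1)*(8 - 103) = (24 - 2)*(-95) = 22*(-95) = -2090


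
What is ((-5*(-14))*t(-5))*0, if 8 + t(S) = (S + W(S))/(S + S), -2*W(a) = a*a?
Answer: 0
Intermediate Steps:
W(a) = -a²/2 (W(a) = -a*a/2 = -a²/2)
t(S) = -8 + (S - S²/2)/(2*S) (t(S) = -8 + (S - S²/2)/(S + S) = -8 + (S - S²/2)/((2*S)) = -8 + (S - S²/2)*(1/(2*S)) = -8 + (S - S²/2)/(2*S))
((-5*(-14))*t(-5))*0 = ((-5*(-14))*(-15/2 - ¼*(-5)))*0 = (70*(-15/2 + 5/4))*0 = (70*(-25/4))*0 = -875/2*0 = 0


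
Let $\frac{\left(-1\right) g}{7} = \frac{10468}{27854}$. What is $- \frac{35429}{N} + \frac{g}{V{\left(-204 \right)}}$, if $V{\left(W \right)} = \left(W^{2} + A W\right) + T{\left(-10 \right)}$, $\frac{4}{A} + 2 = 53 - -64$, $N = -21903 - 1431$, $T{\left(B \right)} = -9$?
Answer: $\frac{112400762908567}{74031687133962} \approx 1.5183$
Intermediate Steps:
$g = - \frac{36638}{13927}$ ($g = - 7 \cdot \frac{10468}{27854} = - 7 \cdot 10468 \cdot \frac{1}{27854} = \left(-7\right) \frac{5234}{13927} = - \frac{36638}{13927} \approx -2.6307$)
$N = -23334$ ($N = -21903 - 1431 = -23334$)
$A = \frac{4}{115}$ ($A = \frac{4}{-2 + \left(53 - -64\right)} = \frac{4}{-2 + \left(53 + 64\right)} = \frac{4}{-2 + 117} = \frac{4}{115} \approx 0.034783$)
$V{\left(W \right)} = -9 + W^{2} + \frac{4 W}{115}$ ($V{\left(W \right)} = \left(W^{2} + \frac{4 W}{115}\right) - 9 = -9 + W^{2} + \frac{4 W}{115}$)
$- \frac{35429}{N} + \frac{g}{V{\left(-204 \right)}} = - \frac{35429}{-23334} - \frac{36638}{13927 \left(-9 + \left(-204\right)^{2} + \frac{4}{115} \left(-204\right)\right)} = \left(-35429\right) \left(- \frac{1}{23334}\right) - \frac{36638}{13927 \left(-9 + 41616 - \frac{816}{115}\right)} = \frac{35429}{23334} - \frac{36638}{13927 \cdot \frac{4783989}{115}} = \frac{35429}{23334} - \frac{601910}{9518087829} = \frac{112400762908567}{74031687133962}$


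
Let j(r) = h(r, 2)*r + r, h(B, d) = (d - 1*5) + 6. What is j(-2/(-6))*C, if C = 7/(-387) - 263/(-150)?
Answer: 67154/29025 ≈ 2.3137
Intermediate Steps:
h(B, d) = 1 + d (h(B, d) = (d - 5) + 6 = (-5 + d) + 6 = 1 + d)
C = 33577/19350 (C = 7*(-1/387) - 263*(-1/150) = -7/387 + 263/150 = 33577/19350 ≈ 1.7352)
j(r) = 4*r (j(r) = (1 + 2)*r + r = 3*r + r = 4*r)
j(-2/(-6))*C = (4*(-2/(-6)))*(33577/19350) = (4*(-2*(-⅙)))*(33577/19350) = (4*(⅓))*(33577/19350) = (4/3)*(33577/19350) = 67154/29025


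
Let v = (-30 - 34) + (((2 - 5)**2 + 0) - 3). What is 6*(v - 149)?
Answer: -1242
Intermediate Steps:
v = -58 (v = -64 + (((-3)**2 + 0) - 3) = -64 + ((9 + 0) - 3) = -64 + (9 - 3) = -64 + 6 = -58)
6*(v - 149) = 6*(-58 - 149) = 6*(-207) = -1242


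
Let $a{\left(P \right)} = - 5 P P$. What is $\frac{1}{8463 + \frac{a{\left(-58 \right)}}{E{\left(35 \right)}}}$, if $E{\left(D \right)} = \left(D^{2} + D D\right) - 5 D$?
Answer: $\frac{455}{3847301} \approx 0.00011826$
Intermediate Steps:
$E{\left(D \right)} = - 5 D + 2 D^{2}$ ($E{\left(D \right)} = \left(D^{2} + D^{2}\right) - 5 D = 2 D^{2} - 5 D = - 5 D + 2 D^{2}$)
$a{\left(P \right)} = - 5 P^{2}$
$\frac{1}{8463 + \frac{a{\left(-58 \right)}}{E{\left(35 \right)}}} = \frac{1}{8463 + \frac{\left(-5\right) \left(-58\right)^{2}}{35 \left(-5 + 2 \cdot 35\right)}} = \frac{1}{8463 + \frac{\left(-5\right) 3364}{35 \left(-5 + 70\right)}} = \frac{1}{8463 - \frac{16820}{35 \cdot 65}} = \frac{1}{8463 - \frac{16820}{2275}} = \frac{1}{8463 - \frac{3364}{455}} = \frac{1}{\frac{3847301}{455}} = \frac{455}{3847301}$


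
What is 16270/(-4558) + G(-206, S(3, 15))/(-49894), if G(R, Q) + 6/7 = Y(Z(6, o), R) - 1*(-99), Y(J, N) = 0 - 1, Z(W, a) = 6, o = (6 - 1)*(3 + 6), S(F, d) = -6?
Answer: -1421381775/397979491 ≈ -3.5715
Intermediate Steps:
o = 45 (o = 5*9 = 45)
Y(J, N) = -1
G(R, Q) = 680/7 (G(R, Q) = -6/7 + (-1 - 1*(-99)) = -6/7 + (-1 + 99) = -6/7 + 98 = 680/7)
16270/(-4558) + G(-206, S(3, 15))/(-49894) = 16270/(-4558) + (680/7)/(-49894) = 16270*(-1/4558) + (680/7)*(-1/49894) = -8135/2279 - 340/174629 = -1421381775/397979491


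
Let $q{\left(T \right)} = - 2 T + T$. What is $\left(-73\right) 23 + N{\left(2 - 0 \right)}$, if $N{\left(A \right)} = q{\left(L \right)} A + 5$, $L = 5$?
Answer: $-1684$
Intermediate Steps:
$q{\left(T \right)} = - T$
$N{\left(A \right)} = 5 - 5 A$ ($N{\left(A \right)} = \left(-1\right) 5 A + 5 = - 5 A + 5 = 5 - 5 A$)
$\left(-73\right) 23 + N{\left(2 - 0 \right)} = \left(-73\right) 23 + \left(5 - 5 \left(2 - 0\right)\right) = -1679 + \left(5 - 5 \left(2 + 0\right)\right) = -1679 + \left(5 - 10\right) = -1679 - 5 = -1684$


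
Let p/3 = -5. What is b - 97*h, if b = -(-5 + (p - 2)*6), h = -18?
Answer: 1853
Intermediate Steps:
p = -15 (p = 3*(-5) = -15)
b = 107 (b = -(-5 + (-15 - 2)*6) = -(-5 - 17*6) = -(-5 - 102) = -1*(-107) = 107)
b - 97*h = 107 - 97*(-18) = 107 + 1746 = 1853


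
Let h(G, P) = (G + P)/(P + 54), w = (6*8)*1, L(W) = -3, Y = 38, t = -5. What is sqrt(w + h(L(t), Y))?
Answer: sqrt(102373)/46 ≈ 6.9556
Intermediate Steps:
w = 48 (w = 48*1 = 48)
h(G, P) = (G + P)/(54 + P)
sqrt(w + h(L(t), Y)) = sqrt(48 + (-3 + 38)/(54 + 38)) = sqrt(48 + 35/92) = sqrt(4451/92) = sqrt(102373)/46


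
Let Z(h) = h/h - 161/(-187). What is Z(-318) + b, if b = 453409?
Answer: 84787831/187 ≈ 4.5341e+5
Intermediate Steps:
Z(h) = 348/187 (Z(h) = 1 - 161*(-1/187) = 1 + 161/187 = 348/187)
Z(-318) + b = 348/187 + 453409 = 84787831/187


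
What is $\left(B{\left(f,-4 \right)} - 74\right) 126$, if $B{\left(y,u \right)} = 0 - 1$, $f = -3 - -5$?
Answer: $-9450$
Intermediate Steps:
$f = 2$ ($f = -3 + 5 = 2$)
$B{\left(y,u \right)} = -1$ ($B{\left(y,u \right)} = 0 - 1 = -1$)
$\left(B{\left(f,-4 \right)} - 74\right) 126 = \left(-1 - 74\right) 126 = \left(-75\right) 126 = -9450$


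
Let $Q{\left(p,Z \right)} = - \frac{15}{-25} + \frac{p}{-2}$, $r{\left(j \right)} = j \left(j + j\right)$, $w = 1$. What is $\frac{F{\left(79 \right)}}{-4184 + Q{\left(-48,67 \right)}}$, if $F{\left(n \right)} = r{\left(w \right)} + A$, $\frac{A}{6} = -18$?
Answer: $\frac{530}{20797} \approx 0.025484$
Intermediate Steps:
$A = -108$ ($A = 6 \left(-18\right) = -108$)
$r{\left(j \right)} = 2 j^{2}$ ($r{\left(j \right)} = j 2 j = 2 j^{2}$)
$F{\left(n \right)} = -106$ ($F{\left(n \right)} = 2 \cdot 1^{2} - 108 = 2 \cdot 1 - 108 = 2 - 108 = -106$)
$Q{\left(p,Z \right)} = \frac{3}{5} - \frac{p}{2}$ ($Q{\left(p,Z \right)} = \left(-15\right) \left(- \frac{1}{25}\right) + p \left(- \frac{1}{2}\right) = \frac{3}{5} - \frac{p}{2}$)
$\frac{F{\left(79 \right)}}{-4184 + Q{\left(-48,67 \right)}} = - \frac{106}{-4184 + \left(\frac{3}{5} - -24\right)} = - \frac{106}{-4184 + \left(\frac{3}{5} + 24\right)} = - \frac{106}{-4184 + \frac{123}{5}} = - \frac{106}{- \frac{20797}{5}} = \left(-106\right) \left(- \frac{5}{20797}\right) = \frac{530}{20797}$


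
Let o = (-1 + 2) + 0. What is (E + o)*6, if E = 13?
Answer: 84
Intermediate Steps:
o = 1 (o = 1 + 0 = 1)
(E + o)*6 = (13 + 1)*6 = 14*6 = 84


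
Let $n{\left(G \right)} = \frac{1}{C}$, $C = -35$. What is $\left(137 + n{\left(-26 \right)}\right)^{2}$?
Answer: $\frac{22982436}{1225} \approx 18761.0$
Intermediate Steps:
$n{\left(G \right)} = - \frac{1}{35}$ ($n{\left(G \right)} = \frac{1}{-35} = - \frac{1}{35}$)
$\left(137 + n{\left(-26 \right)}\right)^{2} = \left(137 - \frac{1}{35}\right)^{2} = \left(\frac{4794}{35}\right)^{2} = \frac{22982436}{1225}$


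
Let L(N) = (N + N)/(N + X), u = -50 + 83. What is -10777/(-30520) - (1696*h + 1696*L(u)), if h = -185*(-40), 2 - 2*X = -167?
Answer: -18004161784169/1434440 ≈ -1.2551e+7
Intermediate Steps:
X = 169/2 (X = 1 - ½*(-167) = 1 + 167/2 = 169/2 ≈ 84.500)
u = 33
L(N) = 2*N/(169/2 + N) (L(N) = (N + N)/(N + 169/2) = (2*N)/(169/2 + N) = 2*N/(169/2 + N))
h = 7400
-10777/(-30520) - (1696*h + 1696*L(u)) = -10777/(-30520) - (12550400 + 223872/(169 + 2*33)) = -10777*(-1/30520) - (12550400 + 223872/(169 + 66)) = 10777/30520 - 1696/(1/(7400 + 4*33/235)) = 10777/30520 - 1696/(1/(7400 + 4*33*(1/235))) = 10777/30520 - 1696/(1/(7400 + 132/235)) = 10777/30520 - 1696/(1/(1739132/235)) = 10777/30520 - 1696/235/1739132 = 10777/30520 - 1696*1739132/235 = 10777/30520 - 2949567872/235 = -18004161784169/1434440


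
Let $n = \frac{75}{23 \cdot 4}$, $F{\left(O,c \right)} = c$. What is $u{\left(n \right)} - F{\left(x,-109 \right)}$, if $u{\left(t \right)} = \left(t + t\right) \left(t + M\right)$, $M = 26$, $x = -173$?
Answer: $\frac{646313}{4232} \approx 152.72$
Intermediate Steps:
$n = \frac{75}{92} \approx 0.81522$
$u{\left(t \right)} = 2 t \left(26 + t\right)$ ($u{\left(t \right)} = \left(t + t\right) \left(t + 26\right) = 2 t \left(26 + t\right)$)
$u{\left(n \right)} - F{\left(x,-109 \right)} = 2 \cdot \frac{75}{92} \left(26 + \frac{75}{92}\right) - -109 = 2 \cdot \frac{75}{92} \cdot \frac{2467}{92} + 109 = \frac{185025}{4232} + 109 = \frac{646313}{4232}$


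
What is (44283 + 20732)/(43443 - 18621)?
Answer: 65015/24822 ≈ 2.6192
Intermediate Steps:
(44283 + 20732)/(43443 - 18621) = 65015/24822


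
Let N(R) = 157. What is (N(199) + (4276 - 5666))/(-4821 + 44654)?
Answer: -1233/39833 ≈ -0.030954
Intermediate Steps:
(N(199) + (4276 - 5666))/(-4821 + 44654) = (157 + (4276 - 5666))/(-4821 + 44654) = (157 - 1390)/39833 = -1233*1/39833 = -1233/39833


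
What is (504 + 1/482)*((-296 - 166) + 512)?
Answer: 6073225/241 ≈ 25200.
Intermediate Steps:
(504 + 1/482)*((-296 - 166) + 512) = (504 + 1/482)*(-462 + 512) = (242929/482)*50 = 6073225/241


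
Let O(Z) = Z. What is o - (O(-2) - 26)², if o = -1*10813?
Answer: -11597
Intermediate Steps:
o = -10813
o - (O(-2) - 26)² = -10813 - (-2 - 26)² = -10813 - 1*(-28)² = -10813 - 1*784 = -10813 - 784 = -11597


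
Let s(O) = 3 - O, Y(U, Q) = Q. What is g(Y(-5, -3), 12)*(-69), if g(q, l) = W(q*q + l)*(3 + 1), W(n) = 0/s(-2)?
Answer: 0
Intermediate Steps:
W(n) = 0 (W(n) = 0/(3 - 1*(-2)) = 0/(3 + 2) = 0/5 = 0*(1/5) = 0)
g(q, l) = 0 (g(q, l) = 0*(3 + 1) = 0*4 = 0)
g(Y(-5, -3), 12)*(-69) = 0*(-69) = 0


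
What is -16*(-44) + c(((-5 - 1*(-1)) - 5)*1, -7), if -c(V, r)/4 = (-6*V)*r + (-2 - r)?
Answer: 2196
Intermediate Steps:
c(V, r) = 8 + 4*r + 24*V*r (c(V, r) = -4*((-6*V)*r + (-2 - r)) = -4*(-6*V*r + (-2 - r)) = -4*(-2 - r - 6*V*r) = 8 + 4*r + 24*V*r)
-16*(-44) + c(((-5 - 1*(-1)) - 5)*1, -7) = -16*(-44) + (8 + 4*(-7) + 24*(((-5 - 1*(-1)) - 5)*1)*(-7)) = 704 + (8 - 28 + 24*(((-5 + 1) - 5)*1)*(-7)) = 704 + (8 - 28 + 24*((-4 - 5)*1)*(-7)) = 704 + (8 - 28 + 24*(-9*1)*(-7)) = 704 + (8 - 28 + 24*(-9)*(-7)) = 704 + (8 - 28 + 1512) = 704 + 1492 = 2196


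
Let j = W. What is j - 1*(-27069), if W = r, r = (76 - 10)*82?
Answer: 32481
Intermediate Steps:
r = 5412 (r = 66*82 = 5412)
W = 5412
j = 5412
j - 1*(-27069) = 5412 - 1*(-27069) = 5412 + 27069 = 32481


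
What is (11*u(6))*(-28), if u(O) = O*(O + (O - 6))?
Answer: -11088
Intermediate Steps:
u(O) = O*(-6 + 2*O) (u(O) = O*(O + (-6 + O)) = O*(-6 + 2*O))
(11*u(6))*(-28) = (11*(2*6*(-3 + 6)))*(-28) = (11*(2*6*3))*(-28) = (11*36)*(-28) = 396*(-28) = -11088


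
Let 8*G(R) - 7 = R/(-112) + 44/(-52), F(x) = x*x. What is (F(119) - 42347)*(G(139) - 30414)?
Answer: 4992517392067/5824 ≈ 8.5723e+8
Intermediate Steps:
F(x) = x²
G(R) = 10/13 - R/896 (G(R) = 7/8 + (R/(-112) + 44/(-52))/8 = 7/8 + (R*(-1/112) + 44*(-1/52))/8 = 7/8 + (-R/112 - 11/13)/8 = 7/8 + (-11/13 - R/112)/8 = 7/8 + (-11/104 - R/896) = 10/13 - R/896)
(F(119) - 42347)*(G(139) - 30414) = (119² - 42347)*((10/13 - 1/896*139) - 30414) = (14161 - 42347)*((10/13 - 139/896) - 30414) = -28186*(7153/11648 - 30414) = -28186*(-354255119/11648) = 4992517392067/5824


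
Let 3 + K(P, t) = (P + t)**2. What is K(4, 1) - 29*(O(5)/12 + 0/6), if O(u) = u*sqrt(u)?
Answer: 22 - 145*sqrt(5)/12 ≈ -5.0192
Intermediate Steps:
O(u) = u**(3/2)
K(P, t) = -3 + (P + t)**2
K(4, 1) - 29*(O(5)/12 + 0/6) = (-3 + (4 + 1)**2) - 29*(5**(3/2)/12 + 0/6) = (-3 + 5**2) - 29*((5*sqrt(5))*(1/12) + 0*(1/6)) = (-3 + 25) - 29*(5*sqrt(5)/12 + 0) = 22 - 145*sqrt(5)/12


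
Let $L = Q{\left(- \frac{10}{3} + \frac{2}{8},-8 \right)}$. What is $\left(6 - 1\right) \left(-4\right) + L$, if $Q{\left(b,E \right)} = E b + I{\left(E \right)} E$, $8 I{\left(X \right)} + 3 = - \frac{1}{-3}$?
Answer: $\frac{22}{3} \approx 7.3333$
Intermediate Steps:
$I{\left(X \right)} = - \frac{1}{3}$ ($I{\left(X \right)} = - \frac{3}{8} + \frac{\left(-1\right) \frac{1}{-3}}{8} = - \frac{3}{8} + \frac{\left(-1\right) \left(- \frac{1}{3}\right)}{8} = - \frac{3}{8} + \frac{1}{8} \cdot \frac{1}{3} = - \frac{3}{8} + \frac{1}{24} = - \frac{1}{3}$)
$Q{\left(b,E \right)} = - \frac{E}{3} + E b$ ($Q{\left(b,E \right)} = E b - \frac{E}{3} = - \frac{E}{3} + E b$)
$L = \frac{82}{3}$ ($L = - 8 \left(- \frac{1}{3} + \left(- \frac{10}{3} + \frac{2}{8}\right)\right) = - 8 \left(- \frac{1}{3} + \left(\left(-10\right) \frac{1}{3} + 2 \cdot \frac{1}{8}\right)\right) = - 8 \left(- \frac{1}{3} + \left(- \frac{10}{3} + \frac{1}{4}\right)\right) = - 8 \left(- \frac{1}{3} - \frac{37}{12}\right) = \left(-8\right) \left(- \frac{41}{12}\right) = \frac{82}{3} \approx 27.333$)
$\left(6 - 1\right) \left(-4\right) + L = \left(6 - 1\right) \left(-4\right) + \frac{82}{3} = 5 \left(-4\right) + \frac{82}{3} = -20 + \frac{82}{3} = \frac{22}{3}$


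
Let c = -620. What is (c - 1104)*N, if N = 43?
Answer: -74132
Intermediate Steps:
(c - 1104)*N = (-620 - 1104)*43 = -1724*43 = -74132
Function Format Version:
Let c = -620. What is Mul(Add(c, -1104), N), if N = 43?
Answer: -74132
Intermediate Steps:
Mul(Add(c, -1104), N) = Mul(Add(-620, -1104), 43) = Mul(-1724, 43) = -74132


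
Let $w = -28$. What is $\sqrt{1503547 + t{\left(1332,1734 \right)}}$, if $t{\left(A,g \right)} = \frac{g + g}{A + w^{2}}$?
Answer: $\frac{\sqrt{795377230}}{23} \approx 1226.2$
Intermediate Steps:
$t{\left(A,g \right)} = \frac{2 g}{784 + A}$ ($t{\left(A,g \right)} = \frac{g + g}{A + \left(-28\right)^{2}} = \frac{2 g}{A + 784} = \frac{2 g}{784 + A}$)
$\sqrt{1503547 + t{\left(1332,1734 \right)}} = \sqrt{1503547 + 2 \cdot 1734 \frac{1}{784 + 1332}} = \sqrt{1503547 + 2 \cdot 1734 \cdot \frac{1}{2116}} = \sqrt{1503547 + \frac{867}{529}} = \sqrt{\frac{795377230}{529}} = \frac{\sqrt{795377230}}{23}$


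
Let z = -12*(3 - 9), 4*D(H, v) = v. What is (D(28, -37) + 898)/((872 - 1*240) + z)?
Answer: 3555/2816 ≈ 1.2624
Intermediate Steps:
D(H, v) = v/4
z = 72 (z = -12*(-6) = 72)
(D(28, -37) + 898)/((872 - 1*240) + z) = ((1/4)*(-37) + 898)/((872 - 1*240) + 72) = (-37/4 + 898)/((872 - 240) + 72) = 3555/(4*(632 + 72)) = (3555/4)/704 = (3555/4)*(1/704) = 3555/2816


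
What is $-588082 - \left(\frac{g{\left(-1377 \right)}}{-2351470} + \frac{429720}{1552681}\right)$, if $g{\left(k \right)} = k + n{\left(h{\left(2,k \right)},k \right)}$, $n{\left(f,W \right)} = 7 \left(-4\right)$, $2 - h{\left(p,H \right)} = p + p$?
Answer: $- \frac{429427416518646589}{730216558214} \approx -5.8808 \cdot 10^{5}$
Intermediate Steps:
$h{\left(p,H \right)} = 2 - 2 p$ ($h{\left(p,H \right)} = 2 - \left(p + p\right) = 2 - 2 p$)
$n{\left(f,W \right)} = -28$
$g{\left(k \right)} = -28 + k$ ($g{\left(k \right)} = k - 28 = -28 + k$)
$-588082 - \left(\frac{g{\left(-1377 \right)}}{-2351470} + \frac{429720}{1552681}\right) = -588082 - \left(\frac{-28 - 1377}{-2351470} + \frac{429720}{1552681}\right) = -588082 - \left(\left(-1405\right) \left(- \frac{1}{2351470}\right) + 429720 \cdot \frac{1}{1552681}\right) = -588082 - \left(\frac{281}{470294} + \frac{429720}{1552681}\right) = -588082 - \frac{202531041041}{730216558214} = - \frac{429427416518646589}{730216558214}$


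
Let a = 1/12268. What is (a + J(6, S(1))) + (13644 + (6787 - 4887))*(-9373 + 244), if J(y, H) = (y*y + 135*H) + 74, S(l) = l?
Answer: -1740840621507/12268 ≈ -1.4190e+8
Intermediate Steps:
J(y, H) = 74 + y² + 135*H (J(y, H) = (y² + 135*H) + 74 = 74 + y² + 135*H)
a = 1/12268 ≈ 8.1513e-5
(a + J(6, S(1))) + (13644 + (6787 - 4887))*(-9373 + 244) = (1/12268 + (74 + 6² + 135*1)) + (13644 + (6787 - 4887))*(-9373 + 244) = (1/12268 + (74 + 36 + 135)) + (13644 + 1900)*(-9129) = (1/12268 + 245) + 15544*(-9129) = 3005661/12268 - 141901176 = -1740840621507/12268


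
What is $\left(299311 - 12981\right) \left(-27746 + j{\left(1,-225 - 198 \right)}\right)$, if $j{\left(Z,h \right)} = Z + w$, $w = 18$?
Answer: $-7939071910$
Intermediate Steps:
$j{\left(Z,h \right)} = 18 + Z$ ($j{\left(Z,h \right)} = Z + 18 = 18 + Z$)
$\left(299311 - 12981\right) \left(-27746 + j{\left(1,-225 - 198 \right)}\right) = \left(299311 - 12981\right) \left(-27746 + \left(18 + 1\right)\right) = 286330 \left(-27746 + 19\right) = 286330 \left(-27727\right) = -7939071910$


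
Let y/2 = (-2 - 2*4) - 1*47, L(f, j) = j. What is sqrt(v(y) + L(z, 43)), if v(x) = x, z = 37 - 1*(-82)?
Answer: I*sqrt(71) ≈ 8.4261*I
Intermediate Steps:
z = 119 (z = 37 + 82 = 119)
y = -114 (y = 2*((-2 - 2*4) - 1*47) = 2*((-2 - 8) - 47) = 2*(-10 - 47) = 2*(-57) = -114)
sqrt(v(y) + L(z, 43)) = sqrt(-114 + 43) = sqrt(-71) = I*sqrt(71)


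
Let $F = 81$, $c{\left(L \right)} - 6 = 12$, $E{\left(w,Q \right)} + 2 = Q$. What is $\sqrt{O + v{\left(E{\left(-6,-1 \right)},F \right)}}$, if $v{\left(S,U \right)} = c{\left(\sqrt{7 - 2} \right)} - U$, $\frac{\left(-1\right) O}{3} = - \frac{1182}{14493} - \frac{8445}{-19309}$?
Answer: $\frac{4 i \sqrt{34842623058247281}}{93281779} \approx 8.0042 i$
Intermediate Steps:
$E{\left(w,Q \right)} = -2 + Q$
$O = - \frac{99570147}{93281779}$ ($O = - 3 \left(- \frac{1182}{14493} - \frac{8445}{-19309}\right) = - 3 \left(\left(-1182\right) \frac{1}{14493} - - \frac{8445}{19309}\right) = - 3 \left(- \frac{394}{4831} + \frac{8445}{19309}\right) = \left(-3\right) \frac{33190049}{93281779} = - \frac{99570147}{93281779} \approx -1.0674$)
$c{\left(L \right)} = 18$ ($c{\left(L \right)} = 6 + 12 = 18$)
$v{\left(S,U \right)} = 18 - U$
$\sqrt{O + v{\left(E{\left(-6,-1 \right)},F \right)}} = \sqrt{- \frac{99570147}{93281779} + \left(18 - 81\right)} = \sqrt{- \frac{99570147}{93281779} - 63} = \sqrt{- \frac{5976322224}{93281779}} = \frac{4 i \sqrt{34842623058247281}}{93281779}$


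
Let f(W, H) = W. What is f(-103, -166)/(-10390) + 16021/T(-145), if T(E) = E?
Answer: -33288651/301310 ≈ -110.48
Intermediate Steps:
f(-103, -166)/(-10390) + 16021/T(-145) = -103/(-10390) + 16021/(-145) = -103*(-1/10390) + 16021*(-1/145) = 103/10390 - 16021/145 = -33288651/301310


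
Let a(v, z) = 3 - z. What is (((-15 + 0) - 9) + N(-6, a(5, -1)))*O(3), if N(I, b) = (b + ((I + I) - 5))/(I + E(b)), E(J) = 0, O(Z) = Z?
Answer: -131/2 ≈ -65.500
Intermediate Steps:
N(I, b) = (-5 + b + 2*I)/I (N(I, b) = (b + ((I + I) - 5))/(I + 0) = (b + (2*I - 5))/I = (b + (-5 + 2*I))/I = (-5 + b + 2*I)/I)
(((-15 + 0) - 9) + N(-6, a(5, -1)))*O(3) = (((-15 + 0) - 9) + (-5 + (3 - 1*(-1)) + 2*(-6))/(-6))*3 = ((-15 - 9) - (-5 + (3 + 1) - 12)/6)*3 = (-24 - (-5 + 4 - 12)/6)*3 = (-24 - ⅙*(-13))*3 = (-24 + 13/6)*3 = -131/6*3 = -131/2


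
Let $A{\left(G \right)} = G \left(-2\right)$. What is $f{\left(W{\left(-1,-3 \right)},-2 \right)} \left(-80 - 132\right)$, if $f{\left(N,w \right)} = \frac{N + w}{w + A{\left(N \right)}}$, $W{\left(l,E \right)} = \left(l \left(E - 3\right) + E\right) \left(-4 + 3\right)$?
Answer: $265$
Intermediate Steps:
$A{\left(G \right)} = - 2 G$
$W{\left(l,E \right)} = - E - l \left(-3 + E\right)$ ($W{\left(l,E \right)} = \left(l \left(-3 + E\right) + E\right) \left(-1\right) = \left(E + l \left(-3 + E\right)\right) \left(-1\right) = - E - l \left(-3 + E\right)$)
$f{\left(N,w \right)} = \frac{N + w}{w - 2 N}$
$f{\left(W{\left(-1,-3 \right)},-2 \right)} \left(-80 - 132\right) = \frac{\left(\left(-1\right) \left(-3\right) + 3 \left(-1\right) - \left(-3\right) \left(-1\right)\right) - 2}{-2 - 2 \left(\left(-1\right) \left(-3\right) + 3 \left(-1\right) - \left(-3\right) \left(-1\right)\right)} \left(-80 - 132\right) = \frac{\left(3 - 3 - 3\right) - 2}{-2 - 2 \left(3 - 3 - 3\right)} \left(-212\right) = \frac{-3 - 2}{-2 - -6} \left(-212\right) = \frac{1}{-2 + 6} \left(-5\right) \left(-212\right) = \frac{1}{4} \left(-5\right) \left(-212\right) = \left(- \frac{5}{4}\right) \left(-212\right) = 265$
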